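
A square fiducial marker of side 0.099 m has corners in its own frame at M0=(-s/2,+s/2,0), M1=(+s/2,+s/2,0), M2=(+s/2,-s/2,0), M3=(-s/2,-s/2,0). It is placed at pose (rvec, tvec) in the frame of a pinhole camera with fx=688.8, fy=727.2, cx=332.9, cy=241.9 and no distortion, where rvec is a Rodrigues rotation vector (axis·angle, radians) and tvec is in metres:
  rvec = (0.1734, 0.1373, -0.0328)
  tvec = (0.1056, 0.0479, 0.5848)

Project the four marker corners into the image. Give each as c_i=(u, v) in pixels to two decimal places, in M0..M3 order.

c0=(400.38, 360.24) c1=(517.11, 360.48) c2=(517.23, 239.53) c3=(397.13, 242.14)

Intrinsics K: fx=688.8, fy=727.2, cx=332.9, cy=241.9
Marker side s = 0.099 m; corners in marker frame (Z=0):
  M0 = (-0.0495, +0.0495, 0)
  M1 = (+0.0495, +0.0495, 0)
  M2 = (+0.0495, -0.0495, 0)
  M3 = (-0.0495, -0.0495, 0)
rvec = (0.1734, 0.1373, -0.0328), |rvec| = θ = 0.22359 rad = 12.811°
Rodrigues: sinθ=0.22174, 1−cosθ=0.02489; R = I + sinθ·[k]× + (1−cosθ)·[k]×²:
    [+0.99008 +0.04438 +0.13333]
    [-0.02067 +0.98449 -0.17420]
    [-0.13899 +0.16972 +0.97564]
t = (0.1056, 0.0479, 0.5848) m
M0: Pc = R·M0+t = (+0.05879, +0.09766, +0.60008); u = 688.8·(+0.05879)/0.60008 + 332.9 = 400.3796, v = 727.2·(+0.09766)/0.60008 + 241.9 = 360.2428
M1: Pc = R·M1+t = (+0.15681, +0.09561, +0.58632); u = 688.8·(+0.15681)/0.58632 + 332.9 = 517.1128, v = 727.2·(+0.09561)/0.58632 + 241.9 = 360.4817
M2: Pc = R·M2+t = (+0.15241, -0.00186, +0.56952); u = 688.8·(+0.15241)/0.56952 + 332.9 = 517.2334, v = 727.2·(-0.00186)/0.56952 + 241.9 = 239.5305
M3: Pc = R·M3+t = (+0.05439, +0.00019, +0.58328); u = 688.8·(+0.05439)/0.58328 + 332.9 = 397.1347, v = 727.2·(+0.00019)/0.58328 + 241.9 = 242.1380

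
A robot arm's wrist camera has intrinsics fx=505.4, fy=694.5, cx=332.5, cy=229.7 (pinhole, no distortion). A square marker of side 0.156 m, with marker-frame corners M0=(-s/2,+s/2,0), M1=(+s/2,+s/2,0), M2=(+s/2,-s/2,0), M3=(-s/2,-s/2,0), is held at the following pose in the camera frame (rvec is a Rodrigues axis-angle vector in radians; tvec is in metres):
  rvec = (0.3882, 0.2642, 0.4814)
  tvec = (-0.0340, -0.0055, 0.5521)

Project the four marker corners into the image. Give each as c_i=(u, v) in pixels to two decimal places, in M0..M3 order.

c0=(221.09, 252.39) c1=(334.04, 347.02) c2=(395.88, 187.93) c3=(266.16, 88.84)

Intrinsics K: fx=505.4, fy=694.5, cx=332.5, cy=229.7
Marker side s = 0.156 m; corners in marker frame (Z=0):
  M0 = (-0.0780, +0.0780, 0)
  M1 = (+0.0780, +0.0780, 0)
  M2 = (+0.0780, -0.0780, 0)
  M3 = (-0.0780, -0.0780, 0)
rvec = (0.3882, 0.2642, 0.4814), |rvec| = θ = 0.67249 rad = 38.531°
Rodrigues: sinθ=0.62294, 1−cosθ=0.21773; R = I + sinθ·[k]× + (1−cosθ)·[k]×²:
    [+0.85482 -0.39655 +0.33470]
    [+0.49530 +0.81588 -0.29836]
    [-0.15476 +0.42083 +0.89384]
t = (-0.0340, -0.0055, 0.5521) m
M0: Pc = R·M0+t = (-0.13161, +0.01950, +0.59700); u = 505.4·(-0.13161)/0.59700 + 332.5 = 221.0851, v = 694.5·(+0.01950)/0.59700 + 229.7 = 252.3902
M1: Pc = R·M1+t = (+0.00175, +0.09677, +0.57285); u = 505.4·(+0.00175)/0.57285 + 332.5 = 334.0399, v = 694.5·(+0.09677)/0.57285 + 229.7 = 347.0219
M2: Pc = R·M2+t = (+0.06361, -0.03050, +0.50720); u = 505.4·(+0.06361)/0.50720 + 332.5 = 395.8808, v = 694.5·(-0.03050)/0.50720 + 229.7 = 187.9309
M3: Pc = R·M3+t = (-0.06975, -0.10777, +0.53135); u = 505.4·(-0.06975)/0.53135 + 332.5 = 266.1604, v = 694.5·(-0.10777)/0.53135 + 229.7 = 88.8359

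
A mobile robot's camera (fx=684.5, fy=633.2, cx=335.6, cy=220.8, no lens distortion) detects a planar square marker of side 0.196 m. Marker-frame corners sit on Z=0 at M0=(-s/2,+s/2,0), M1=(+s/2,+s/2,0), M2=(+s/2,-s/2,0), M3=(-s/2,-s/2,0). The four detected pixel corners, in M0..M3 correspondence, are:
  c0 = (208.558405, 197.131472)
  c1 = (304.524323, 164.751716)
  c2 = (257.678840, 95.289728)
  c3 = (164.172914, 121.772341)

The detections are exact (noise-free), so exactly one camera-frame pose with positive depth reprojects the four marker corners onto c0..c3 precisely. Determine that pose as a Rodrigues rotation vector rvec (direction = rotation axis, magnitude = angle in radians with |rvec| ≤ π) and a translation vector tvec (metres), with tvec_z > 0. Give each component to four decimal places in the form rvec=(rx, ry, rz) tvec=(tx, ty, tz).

Intrinsics K: fx=684.5, fy=633.2, cx=335.6, cy=220.8
Marker side s = 0.196 m; corners in marker frame (Z=0):
  M0 = (-0.0980, +0.0980, 0)
  M1 = (+0.0980, +0.0980, 0)
  M2 = (+0.0980, -0.0980, 0)
  M3 = (-0.0980, -0.0980, 0)
Detected image corners:
  c0 = (208.558405, 197.131472) px
  c1 = (304.524323, 164.751716) px
  c2 = (257.678840, 95.289728) px
  c3 = (164.172914, 121.772341) px
Planar DLT: solve 8×8 A·h = b for H (H[2,2]=1):
  H  [+553.87273 +167.91134 +234.51605]
  H  [-105.97079 +328.74117 +143.31330]
  H  [+0.30247 -0.27812 +1.00000]
B = K⁻¹H; ‖b₁‖=0.776318, ‖b₂‖=0.776318; λ = 2/(‖b₁‖+‖b₂‖) = 1.288131, sign → tz>0 ⇒ λ=+1.288131
r₁ = λ·B[:,0] = (+0.85128,-0.35144,+0.38962); r₂ = λ·B[:,1] = (+0.49163,+0.79369,-0.35826)
r₃ = r₁×r₂ = (-0.18333,+0.49653,+0.84844); SVD([r₁ r₂ r₃]) → R = UVᵀ:
  R  [+0.85128 +0.49163 -0.18333]
  R  [-0.35144 +0.79369 +0.49653]
  R  [+0.38962 -0.35826 +0.84844]
t = (-0.19023, -0.15763, +1.28813) m
tr R = 2.493414; θ = arccos((tr R − 1)/2) = 0.727699 rad = 41.694°
axis k = ((R−Rᵀ)₃₂, (R−Rᵀ)₁₃, (R−Rᵀ)₂₁) / (2 sinθ) = (-0.642551, -0.430691, -0.633745)
rvec = θ·k = (-0.467584, -0.313414, -0.461176)

rvec=(-0.4676, -0.3134, -0.4612) tvec=(-0.1902, -0.1576, 1.2881)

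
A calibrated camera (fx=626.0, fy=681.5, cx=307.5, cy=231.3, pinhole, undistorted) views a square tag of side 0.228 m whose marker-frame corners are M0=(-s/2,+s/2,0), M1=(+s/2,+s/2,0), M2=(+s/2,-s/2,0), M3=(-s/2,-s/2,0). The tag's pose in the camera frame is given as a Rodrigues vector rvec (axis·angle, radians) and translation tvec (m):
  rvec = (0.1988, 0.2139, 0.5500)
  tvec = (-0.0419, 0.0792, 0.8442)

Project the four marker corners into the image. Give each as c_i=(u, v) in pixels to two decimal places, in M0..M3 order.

c0=(171.51, 318.15) c1=(304.94, 418.91) c2=(393.03, 269.77) c3=(247.17, 168.33)

Intrinsics K: fx=626.0, fy=681.5, cx=307.5, cy=231.3
Marker side s = 0.228 m; corners in marker frame (Z=0):
  M0 = (-0.1140, +0.1140, 0)
  M1 = (+0.1140, +0.1140, 0)
  M2 = (+0.1140, -0.1140, 0)
  M3 = (-0.1140, -0.1140, 0)
rvec = (0.1988, 0.2139, 0.5500), |rvec| = θ = 0.62272 rad = 35.679°
Rodrigues: sinθ=0.58324, 1−cosθ=0.18770; R = I + sinθ·[k]× + (1−cosθ)·[k]×²:
    [+0.83143 -0.49455 +0.25327]
    [+0.53572 +0.83444 -0.12925]
    [-0.14742 +0.24314 +0.95872]
t = (-0.0419, 0.0792, 0.8442) m
M0: Pc = R·M0+t = (-0.19306, +0.11325, +0.88872); u = 626.0·(-0.19306)/0.88872 + 307.5 = 171.5109, v = 681.5·(+0.11325)/0.88872 + 231.3 = 318.1470
M1: Pc = R·M1+t = (-0.00350, +0.23540, +0.85511); u = 626.0·(-0.00350)/0.85511 + 307.5 = 304.9405, v = 681.5·(+0.23540)/0.85511 + 231.3 = 418.9059
M2: Pc = R·M2+t = (+0.10926, +0.04515, +0.79968); u = 626.0·(+0.10926)/0.79968 + 307.5 = 393.0320, v = 681.5·(+0.04515)/0.79968 + 231.3 = 269.7738
M3: Pc = R·M3+t = (-0.08030, -0.07700, +0.83329); u = 626.0·(-0.08030)/0.83329 + 307.5 = 247.1725, v = 681.5·(-0.07700)/0.83329 + 231.3 = 168.3269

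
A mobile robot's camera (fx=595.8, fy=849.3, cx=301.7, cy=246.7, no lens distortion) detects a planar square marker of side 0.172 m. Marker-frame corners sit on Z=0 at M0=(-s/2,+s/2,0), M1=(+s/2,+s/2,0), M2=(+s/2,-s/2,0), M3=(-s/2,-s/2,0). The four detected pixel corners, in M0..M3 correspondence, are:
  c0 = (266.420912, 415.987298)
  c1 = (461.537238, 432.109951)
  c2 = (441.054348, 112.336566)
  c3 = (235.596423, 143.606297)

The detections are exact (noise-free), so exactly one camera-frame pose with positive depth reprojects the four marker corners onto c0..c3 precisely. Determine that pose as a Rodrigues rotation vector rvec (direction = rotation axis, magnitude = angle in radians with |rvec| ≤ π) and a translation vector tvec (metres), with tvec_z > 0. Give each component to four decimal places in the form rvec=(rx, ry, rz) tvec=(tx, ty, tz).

rvec=(0.2300, 0.4490, -0.0917) tvec=(0.0337, 0.0197, 0.4782)

Intrinsics K: fx=595.8, fy=849.3, cx=301.7, cy=246.7
Marker side s = 0.172 m; corners in marker frame (Z=0):
  M0 = (-0.0860, +0.0860, 0)
  M1 = (+0.0860, +0.0860, 0)
  M2 = (+0.0860, -0.0860, 0)
  M3 = (-0.0860, -0.0860, 0)
Detected image corners:
  c0 = (266.420912, 415.987298) px
  c1 = (461.537238, 432.109951) px
  c2 = (441.054348, 112.336566) px
  c3 = (235.596423, 143.606297) px
Planar DLT: solve 8×8 A·h = b for H (H[2,2]=1):
  H  [+840.34274 +298.31856 +343.69058]
  H  [-292.99012 +1825.85898 +281.63164]
  H  [-0.91993 +0.41803 +1.00000]
B = K⁻¹H; ‖b₁‖=2.091111, ‖b₂‖=2.091111; λ = 2/(‖b₁‖+‖b₂‖) = 0.478215, sign → tz>0 ⇒ λ=+0.478215
r₁ = λ·B[:,0] = (+0.89726,-0.03719,-0.43993); r₂ = λ·B[:,1] = (+0.13822,+0.97002,+0.19991)
r₃ = r₁×r₂ = (+0.41930,-0.24017,+0.87550); SVD([r₁ r₂ r₃]) → R = UVᵀ:
  R  [+0.89726 +0.13822 +0.41930]
  R  [-0.03719 +0.97002 -0.24017]
  R  [-0.43993 +0.19991 +0.87550]
t = (+0.03370, +0.01967, +0.47821) m
tr R = 2.742783; θ = arccos((tr R − 1)/2) = 0.512765 rad = 29.379°
axis k = ((R−Rᵀ)₃₂, (R−Rᵀ)₁₃, (R−Rᵀ)₂₁) / (2 sinθ) = (+0.448522, +0.875711, -0.178767)
rvec = θ·k = (+0.229986, +0.449034, -0.091665)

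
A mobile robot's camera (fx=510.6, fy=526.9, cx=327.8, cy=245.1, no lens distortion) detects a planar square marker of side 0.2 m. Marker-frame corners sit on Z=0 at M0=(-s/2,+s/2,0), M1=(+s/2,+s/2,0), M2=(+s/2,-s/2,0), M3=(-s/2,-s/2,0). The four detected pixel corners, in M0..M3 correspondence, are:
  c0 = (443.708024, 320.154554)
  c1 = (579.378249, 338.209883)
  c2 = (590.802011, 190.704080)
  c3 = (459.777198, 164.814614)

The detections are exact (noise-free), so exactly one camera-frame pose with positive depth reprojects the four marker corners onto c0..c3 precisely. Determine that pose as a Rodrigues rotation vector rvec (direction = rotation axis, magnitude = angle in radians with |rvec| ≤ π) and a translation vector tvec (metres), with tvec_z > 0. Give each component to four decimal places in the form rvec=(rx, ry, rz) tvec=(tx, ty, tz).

Intrinsics K: fx=510.6, fy=526.9, cx=327.8, cy=245.1
Marker side s = 0.2 m; corners in marker frame (Z=0):
  M0 = (-0.1000, +0.1000, 0)
  M1 = (+0.1000, +0.1000, 0)
  M2 = (+0.1000, -0.1000, 0)
  M3 = (-0.1000, -0.1000, 0)
Detected image corners:
  c0 = (443.708024, 320.154554) px
  c1 = (579.378249, 338.209883) px
  c2 = (590.802011, 190.704080) px
  c3 = (459.777198, 164.814614) px
Planar DLT: solve 8×8 A·h = b for H (H[2,2]=1):
  H  [+811.60836 -143.75571 +520.38163]
  H  [+181.06125 +719.72616 +252.67773]
  H  [+0.27977 -0.14534 +1.00000]
B = K⁻¹H; ‖b₁‖=1.453165, ‖b₂‖=1.453165; λ = 2/(‖b₁‖+‖b₂‖) = 0.688153, sign → tz>0 ⇒ λ=+0.688153
r₁ = λ·B[:,0] = (+0.97023,+0.14691,+0.19253); r₂ = λ·B[:,1] = (-0.12953,+0.98652,-0.10002)
r₃ = r₁×r₂ = (-0.20463,+0.07210,+0.97618); SVD([r₁ r₂ r₃]) → R = UVᵀ:
  R  [+0.97023 -0.12953 -0.20463]
  R  [+0.14691 +0.98652 +0.07210]
  R  [+0.19253 -0.10002 +0.97618]
t = (+0.25955, +0.00990, +0.68815) m
tr R = 2.932930; θ = arccos((tr R − 1)/2) = 0.259707 rad = 14.880°
axis k = ((R−Rᵀ)₃₂, (R−Rᵀ)₁₃, (R−Rᵀ)₂₁) / (2 sinθ) = (-0.335129, -0.773281, +0.538261)
rvec = θ·k = (-0.087035, -0.200827, +0.139790)

rvec=(-0.0870, -0.2008, 0.1398) tvec=(0.2595, 0.0099, 0.6882)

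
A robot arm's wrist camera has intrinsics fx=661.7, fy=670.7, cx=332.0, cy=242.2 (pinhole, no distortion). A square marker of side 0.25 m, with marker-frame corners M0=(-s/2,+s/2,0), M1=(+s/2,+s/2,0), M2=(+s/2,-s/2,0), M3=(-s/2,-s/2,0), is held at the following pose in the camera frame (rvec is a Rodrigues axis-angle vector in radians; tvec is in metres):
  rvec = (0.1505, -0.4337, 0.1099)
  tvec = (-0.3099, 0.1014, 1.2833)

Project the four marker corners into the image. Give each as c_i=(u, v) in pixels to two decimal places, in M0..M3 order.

Intrinsics K: fx=661.7, fy=670.7, cx=332.0, cy=242.2
Marker side s = 0.25 m; corners in marker frame (Z=0):
  M0 = (-0.1250, +0.1250, 0)
  M1 = (+0.1250, +0.1250, 0)
  M2 = (+0.1250, -0.1250, 0)
  M3 = (-0.1250, -0.1250, 0)
rvec = (0.1505, -0.4337, 0.1099), |rvec| = θ = 0.47204 rad = 27.046°
Rodrigues: sinθ=0.45471, 1−cosθ=0.10936; R = I + sinθ·[k]× + (1−cosθ)·[k]×²:
    [+0.90176 -0.13790 -0.40965]
    [+0.07383 +0.98296 -0.16837]
    [+0.42589 +0.12158 +0.89657]
t = (-0.3099, 0.1014, 1.2833) m
M0: Pc = R·M0+t = (-0.43986, +0.21504, +1.24526); u = 661.7·(-0.43986)/1.24526 + 332.0 = 98.2712, v = 670.7·(+0.21504)/1.24526 + 242.2 = 358.0214
M1: Pc = R·M1+t = (-0.21442, +0.23350, +1.35173); u = 661.7·(-0.21442)/1.35173 + 332.0 = 227.0384, v = 670.7·(+0.23350)/1.35173 + 242.2 = 358.0566
M2: Pc = R·M2+t = (-0.17994, -0.01224, +1.32134); u = 661.7·(-0.17994)/1.32134 + 332.0 = 241.8881, v = 670.7·(-0.01224)/1.32134 + 242.2 = 235.9867
M3: Pc = R·M3+t = (-0.40538, -0.03070, +1.21487); u = 661.7·(-0.40538)/1.21487 + 332.0 = 111.2007, v = 670.7·(-0.03070)/1.21487 + 242.2 = 225.2522

c0=(98.27, 358.02) c1=(227.04, 358.06) c2=(241.89, 235.99) c3=(111.20, 225.25)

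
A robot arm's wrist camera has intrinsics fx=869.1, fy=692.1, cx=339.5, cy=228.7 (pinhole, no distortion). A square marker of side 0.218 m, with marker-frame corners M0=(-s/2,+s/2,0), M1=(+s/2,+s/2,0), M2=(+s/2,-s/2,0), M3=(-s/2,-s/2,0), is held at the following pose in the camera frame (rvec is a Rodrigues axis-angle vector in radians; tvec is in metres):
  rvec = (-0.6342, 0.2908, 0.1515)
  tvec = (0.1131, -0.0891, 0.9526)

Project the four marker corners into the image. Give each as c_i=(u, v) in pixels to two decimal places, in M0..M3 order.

c0=(325.36, 222.85) c1=(533.82, 231.29) c2=(553.55, 108.32) c3=(368.11, 108.87)

Intrinsics K: fx=869.1, fy=692.1, cx=339.5, cy=228.7
Marker side s = 0.218 m; corners in marker frame (Z=0):
  M0 = (-0.1090, +0.1090, 0)
  M1 = (+0.1090, +0.1090, 0)
  M2 = (+0.1090, -0.1090, 0)
  M3 = (-0.1090, -0.1090, 0)
rvec = (-0.6342, 0.2908, 0.1515), |rvec| = θ = 0.71395 rad = 40.906°
Rodrigues: sinθ=0.65483, 1−cosθ=0.24422; R = I + sinθ·[k]× + (1−cosθ)·[k]×²:
    [+0.94849 -0.22732 +0.22068]
    [+0.05059 +0.79630 +0.60279]
    [-0.31275 -0.56057 +0.76678]
t = (0.1131, -0.0891, 0.9526) m
M0: Pc = R·M0+t = (-0.01506, -0.00782, +0.92559); u = 869.1·(-0.01506)/0.92559 + 339.5 = 325.3568, v = 692.1·(-0.00782)/0.92559 + 228.7 = 222.8541
M1: Pc = R·M1+t = (+0.19171, +0.00321, +0.85741); u = 869.1·(+0.19171)/0.85741 + 339.5 = 533.8219, v = 692.1·(+0.00321)/0.85741 + 228.7 = 231.2918
M2: Pc = R·M2+t = (+0.24126, -0.17038, +0.97961); u = 869.1·(+0.24126)/0.97961 + 339.5 = 553.5450, v = 692.1·(-0.17038)/0.97961 + 228.7 = 108.3245
M3: Pc = R·M3+t = (+0.03449, -0.18141, +1.04779); u = 869.1·(+0.03449)/1.04779 + 339.5 = 368.1099, v = 692.1·(-0.18141)/1.04779 + 228.7 = 108.8724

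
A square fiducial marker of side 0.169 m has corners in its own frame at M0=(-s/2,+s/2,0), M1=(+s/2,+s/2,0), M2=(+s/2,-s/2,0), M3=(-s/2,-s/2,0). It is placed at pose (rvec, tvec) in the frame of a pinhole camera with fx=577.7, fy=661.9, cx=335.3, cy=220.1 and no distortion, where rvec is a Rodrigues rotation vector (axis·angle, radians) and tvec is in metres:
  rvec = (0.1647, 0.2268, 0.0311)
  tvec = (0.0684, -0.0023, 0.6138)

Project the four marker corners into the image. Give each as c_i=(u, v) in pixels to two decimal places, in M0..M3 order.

c0=(321.96, 298.79) c1=(477.25, 312.66) c2=(486.15, 127.31) c3=(323.27, 124.01)

Intrinsics K: fx=577.7, fy=661.9, cx=335.3, cy=220.1
Marker side s = 0.169 m; corners in marker frame (Z=0):
  M0 = (-0.0845, +0.0845, 0)
  M1 = (+0.0845, +0.0845, 0)
  M2 = (+0.0845, -0.0845, 0)
  M3 = (-0.0845, -0.0845, 0)
rvec = (0.1647, 0.2268, 0.0311), |rvec| = θ = 0.28201 rad = 16.158°
Rodrigues: sinθ=0.27829, 1−cosθ=0.03950; R = I + sinθ·[k]× + (1−cosθ)·[k]×²:
    [+0.97397 -0.01214 +0.22635]
    [+0.04924 +0.98605 -0.15902]
    [-0.22126 +0.16603 +0.96098]
t = (0.0684, -0.0023, 0.6138) m
M0: Pc = R·M0+t = (-0.01493, +0.07686, +0.64653); u = 577.7·(-0.01493)/0.64653 + 335.3 = 321.9630, v = 661.9·(+0.07686)/0.64653 + 220.1 = 298.7876
M1: Pc = R·M1+t = (+0.14968, +0.08518, +0.60913); u = 577.7·(+0.14968)/0.60913 + 335.3 = 477.2514, v = 661.9·(+0.08518)/0.60913 + 220.1 = 312.6610
M2: Pc = R·M2+t = (+0.15173, -0.08146, +0.58107); u = 577.7·(+0.15173)/0.58107 + 335.3 = 486.1450, v = 661.9·(-0.08146)/0.58107 + 220.1 = 127.3092
M3: Pc = R·M3+t = (-0.01288, -0.08978, +0.61847); u = 577.7·(-0.01288)/0.61847 + 335.3 = 323.2737, v = 661.9·(-0.08978)/0.61847 + 220.1 = 124.0130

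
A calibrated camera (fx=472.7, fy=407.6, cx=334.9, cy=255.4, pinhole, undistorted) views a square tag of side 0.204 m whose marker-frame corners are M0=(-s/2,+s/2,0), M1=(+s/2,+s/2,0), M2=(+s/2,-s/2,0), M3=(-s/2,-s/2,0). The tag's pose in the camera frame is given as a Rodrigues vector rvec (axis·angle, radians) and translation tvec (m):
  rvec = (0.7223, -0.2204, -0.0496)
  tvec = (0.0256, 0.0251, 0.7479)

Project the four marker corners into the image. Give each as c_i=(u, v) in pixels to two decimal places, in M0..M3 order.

c0=(289.17, 313.70) c1=(404.04, 299.04) c2=(421.62, 218.24) c3=(284.36, 231.33)

Intrinsics K: fx=472.7, fy=407.6, cx=334.9, cy=255.4
Marker side s = 0.204 m; corners in marker frame (Z=0):
  M0 = (-0.1020, +0.1020, 0)
  M1 = (+0.1020, +0.1020, 0)
  M2 = (+0.1020, -0.1020, 0)
  M3 = (-0.1020, -0.1020, 0)
rvec = (0.7223, -0.2204, -0.0496), |rvec| = θ = 0.75680 rad = 43.362°
Rodrigues: sinθ=0.68660, 1−cosθ=0.27297; R = I + sinθ·[k]× + (1−cosθ)·[k]×²:
    [+0.97568 -0.03087 -0.21703]
    [-0.12087 +0.75018 -0.65009]
    [+0.18288 +0.66051 +0.72821]
t = (0.0256, 0.0251, 0.7479) m
M0: Pc = R·M0+t = (-0.07707, +0.11395, +0.79662); u = 472.7·(-0.07707)/0.79662 + 334.9 = 289.1692, v = 407.6·(+0.11395)/0.79662 + 255.4 = 313.7027
M1: Pc = R·M1+t = (+0.12197, +0.08929, +0.83393); u = 472.7·(+0.12197)/0.83393 + 334.9 = 404.0372, v = 407.6·(+0.08929)/0.83393 + 255.4 = 299.0426
M2: Pc = R·M2+t = (+0.12827, -0.06375, +0.69918); u = 472.7·(+0.12827)/0.69918 + 334.9 = 421.6188, v = 407.6·(-0.06375)/0.69918 + 255.4 = 218.2374
M3: Pc = R·M3+t = (-0.07077, -0.03909, +0.66187); u = 472.7·(-0.07077)/0.66187 + 334.9 = 284.3571, v = 407.6·(-0.03909)/0.66187 + 255.4 = 231.3272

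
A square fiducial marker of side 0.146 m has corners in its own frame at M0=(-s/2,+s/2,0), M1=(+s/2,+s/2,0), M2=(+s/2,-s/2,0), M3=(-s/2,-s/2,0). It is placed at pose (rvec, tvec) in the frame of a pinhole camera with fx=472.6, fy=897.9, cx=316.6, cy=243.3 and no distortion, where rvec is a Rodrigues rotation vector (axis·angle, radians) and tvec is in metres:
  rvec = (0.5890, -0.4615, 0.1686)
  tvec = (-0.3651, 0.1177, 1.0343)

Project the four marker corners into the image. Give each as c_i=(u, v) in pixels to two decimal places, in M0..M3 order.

c0=(111.30, 395.73) c1=(179.21, 389.11) c2=(188.42, 295.01) c3=(116.06, 295.50)

Intrinsics K: fx=472.6, fy=897.9, cx=316.6, cy=243.3
Marker side s = 0.146 m; corners in marker frame (Z=0):
  M0 = (-0.0730, +0.0730, 0)
  M1 = (+0.0730, +0.0730, 0)
  M2 = (+0.0730, -0.0730, 0)
  M3 = (-0.0730, -0.0730, 0)
rvec = (0.5890, -0.4615, 0.1686), |rvec| = θ = 0.76703 rad = 43.947°
Rodrigues: sinθ=0.69400, 1−cosθ=0.28002; R = I + sinθ·[k]× + (1−cosθ)·[k]×²:
    [+0.88510 -0.28193 -0.37029]
    [+0.02317 +0.82135 -0.56996]
    [+0.46483 +0.49589 +0.73351]
t = (-0.3651, 0.1177, 1.0343) m
M0: Pc = R·M0+t = (-0.45029, +0.17597, +1.03657); u = 472.6·(-0.45029)/1.03657 + 316.6 = 111.2990, v = 897.9·(+0.17597)/1.03657 + 243.3 = 395.7270
M1: Pc = R·M1+t = (-0.32107, +0.17935, +1.10443); u = 472.6·(-0.32107)/1.10443 + 316.6 = 179.2109, v = 897.9·(+0.17935)/1.10443 + 243.3 = 389.1109
M2: Pc = R·M2+t = (-0.27991, +0.05943, +1.03203); u = 472.6·(-0.27991)/1.03203 + 316.6 = 188.4217, v = 897.9·(+0.05943)/1.03203 + 243.3 = 295.0085
M3: Pc = R·M3+t = (-0.40913, +0.05605, +0.96417); u = 472.6·(-0.40913)/0.96417 + 316.6 = 116.0586, v = 897.9·(+0.05605)/0.96417 + 243.3 = 295.4978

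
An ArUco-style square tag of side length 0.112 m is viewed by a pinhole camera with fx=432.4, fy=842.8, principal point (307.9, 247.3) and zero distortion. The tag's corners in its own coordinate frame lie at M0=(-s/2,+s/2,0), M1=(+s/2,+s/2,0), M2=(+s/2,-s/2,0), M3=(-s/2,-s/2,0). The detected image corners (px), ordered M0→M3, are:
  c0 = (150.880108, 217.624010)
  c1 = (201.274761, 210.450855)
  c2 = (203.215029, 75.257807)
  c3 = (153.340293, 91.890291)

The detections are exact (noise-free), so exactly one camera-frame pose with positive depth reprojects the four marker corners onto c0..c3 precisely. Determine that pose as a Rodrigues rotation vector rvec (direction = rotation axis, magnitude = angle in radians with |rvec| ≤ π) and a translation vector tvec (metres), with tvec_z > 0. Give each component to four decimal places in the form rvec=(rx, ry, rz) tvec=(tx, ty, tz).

rvec=(-0.0867, 0.4912, -0.0151) tvec=(-0.2175, -0.0837, 0.7144)

Intrinsics K: fx=432.4, fy=842.8, cx=307.9, cy=247.3
Marker side s = 0.112 m; corners in marker frame (Z=0):
  M0 = (-0.0560, +0.0560, 0)
  M1 = (+0.0560, +0.0560, 0)
  M2 = (+0.0560, -0.0560, 0)
  M3 = (-0.0560, -0.0560, 0)
Detected image corners:
  c0 = (150.880108, 217.624010) px
  c1 = (201.274761, 210.450855) px
  c2 = (203.215029, 75.257807) px
  c3 = (153.340293, 91.890291) px
Planar DLT: solve 8×8 A·h = b for H (H[2,2]=1):
  H  [+330.95183 -41.25578 +176.26071]
  H  [-204.54448 +1145.21608 +148.58139]
  H  [-0.65846 -0.12149 +1.00000]
B = K⁻¹H; ‖b₁‖=1.399782, ‖b₂‖=1.399782; λ = 2/(‖b₁‖+‖b₂‖) = 0.714397, sign → tz>0 ⇒ λ=+0.714397
r₁ = λ·B[:,0] = (+0.88175,-0.03535,-0.47040); r₂ = λ·B[:,1] = (-0.00636,+0.99621,-0.08679)
r₃ = r₁×r₂ = (+0.47168,+0.07952,+0.87818); SVD([r₁ r₂ r₃]) → R = UVᵀ:
  R  [+0.88175 -0.00636 +0.47168]
  R  [-0.03535 +0.99621 +0.07952]
  R  [-0.47040 -0.08679 +0.87818]
t = (-0.21749, -0.08368, +0.71440) m
tr R = 2.756127; θ = arccos((tr R − 1)/2) = 0.498996 rad = 28.590°
axis k = ((R−Rᵀ)₃₂, (R−Rᵀ)₁₃, (R−Rᵀ)₂₁) / (2 sinθ) = (-0.173769, +0.984320, -0.030295)
rvec = θ·k = (-0.086710, +0.491172, -0.015117)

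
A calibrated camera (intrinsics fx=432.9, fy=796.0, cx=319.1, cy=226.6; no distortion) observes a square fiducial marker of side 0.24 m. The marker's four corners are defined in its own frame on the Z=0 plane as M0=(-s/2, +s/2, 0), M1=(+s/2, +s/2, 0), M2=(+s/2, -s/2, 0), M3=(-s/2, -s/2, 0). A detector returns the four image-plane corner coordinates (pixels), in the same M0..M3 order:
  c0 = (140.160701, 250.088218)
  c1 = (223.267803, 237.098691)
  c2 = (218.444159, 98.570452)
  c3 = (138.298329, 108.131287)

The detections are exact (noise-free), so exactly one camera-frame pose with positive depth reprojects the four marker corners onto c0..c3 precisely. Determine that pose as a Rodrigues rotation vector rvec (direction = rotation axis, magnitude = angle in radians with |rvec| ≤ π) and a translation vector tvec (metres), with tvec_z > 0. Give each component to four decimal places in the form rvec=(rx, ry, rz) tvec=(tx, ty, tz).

Intrinsics K: fx=432.9, fy=796.0, cx=319.1, cy=226.6
Marker side s = 0.24 m; corners in marker frame (Z=0):
  M0 = (-0.1200, +0.1200, 0)
  M1 = (+0.1200, +0.1200, 0)
  M2 = (+0.1200, -0.1200, 0)
  M3 = (-0.1200, -0.1200, 0)
Detected image corners:
  c0 = (140.160701, 250.088218) px
  c1 = (223.267803, 237.098691) px
  c2 = (218.444159, 98.570452) px
  c3 = (138.298329, 108.131287) px
Planar DLT: solve 8×8 A·h = b for H (H[2,2]=1):
  H  [+356.09518 -13.87917 +180.44964]
  H  [-31.33523 +557.41016 +172.10891]
  H  [+0.08942 -0.15482 +1.00000]
B = K⁻¹H; ‖b₁‖=0.764685, ‖b₂‖=0.764685; λ = 2/(‖b₁‖+‖b₂‖) = 1.307729, sign → tz>0 ⇒ λ=+1.307729
r₁ = λ·B[:,0] = (+0.98951,-0.08477,+0.11694); r₂ = λ·B[:,1] = (+0.10731,+0.97339,-0.20247)
r₃ = r₁×r₂ = (-0.09666,+0.21289,+0.97228); SVD([r₁ r₂ r₃]) → R = UVᵀ:
  R  [+0.98951 +0.10731 -0.09666]
  R  [-0.08477 +0.97339 +0.21289]
  R  [+0.11694 -0.20247 +0.97228]
t = (-0.41884, -0.08952, +1.30773) m
tr R = 2.935189; θ = arccos((tr R − 1)/2) = 0.255272 rad = 14.626°
axis k = ((R−Rᵀ)₃₂, (R−Rᵀ)₁₃, (R−Rᵀ)₂₁) / (2 sinθ) = (-0.822460, -0.422959, -0.380350)
rvec = θ·k = (-0.209951, -0.107970, -0.097093)

rvec=(-0.2100, -0.1080, -0.0971) tvec=(-0.4188, -0.0895, 1.3077)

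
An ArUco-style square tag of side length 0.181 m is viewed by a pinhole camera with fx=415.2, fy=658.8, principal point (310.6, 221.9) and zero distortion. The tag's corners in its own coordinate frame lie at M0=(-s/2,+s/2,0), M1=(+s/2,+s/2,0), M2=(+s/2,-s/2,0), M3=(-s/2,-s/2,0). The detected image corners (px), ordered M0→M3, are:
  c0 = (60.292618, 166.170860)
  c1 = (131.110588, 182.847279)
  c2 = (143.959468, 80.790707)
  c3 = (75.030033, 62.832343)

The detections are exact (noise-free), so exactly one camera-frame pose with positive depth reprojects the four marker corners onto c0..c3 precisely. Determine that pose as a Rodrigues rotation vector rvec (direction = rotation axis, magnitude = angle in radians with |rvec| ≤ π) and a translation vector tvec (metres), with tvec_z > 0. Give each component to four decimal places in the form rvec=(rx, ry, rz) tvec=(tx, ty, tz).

rvec=(-0.1396, -0.1121, 0.1399) tvec=(-0.5567, -0.1677, 1.1131)

Intrinsics K: fx=415.2, fy=658.8, cx=310.6, cy=221.9
Marker side s = 0.181 m; corners in marker frame (Z=0):
  M0 = (-0.0905, +0.0905, 0)
  M1 = (+0.0905, +0.0905, 0)
  M2 = (+0.0905, -0.0905, 0)
  M3 = (-0.0905, -0.0905, 0)
Detected image corners:
  c0 = (60.292618, 166.170860) px
  c1 = (131.110588, 182.847279) px
  c2 = (143.959468, 80.790707) px
  c3 = (75.030033, 62.832343) px
Planar DLT: solve 8×8 A·h = b for H (H[2,2]=1):
  H  [+395.32852 -89.63740 +102.96823]
  H  [+106.93972 +551.18475 +122.62135]
  H  [+0.09111 -0.13134 +1.00000]
B = K⁻¹H; ‖b₁‖=0.898361, ‖b₂‖=0.898361; λ = 2/(‖b₁‖+‖b₂‖) = 1.113138, sign → tz>0 ⇒ λ=+1.113138
r₁ = λ·B[:,0] = (+0.98399,+0.14653,+0.10142); r₂ = λ·B[:,1] = (-0.13095,+0.98055,-0.14620)
r₃ = r₁×r₂ = (-0.12087,+0.13058,+0.98404); SVD([r₁ r₂ r₃]) → R = UVᵀ:
  R  [+0.98399 -0.13095 -0.12087]
  R  [+0.14653 +0.98055 +0.13058]
  R  [+0.10142 -0.14620 +0.98404]
t = (-0.55665, -0.16775, +1.11314) m
tr R = 2.948586; θ = arccos((tr R − 1)/2) = 0.227235 rad = 13.020°
axis k = ((R−Rᵀ)₃₂, (R−Rᵀ)₁₃, (R−Rᵀ)₂₁) / (2 sinθ) = (-0.614283, -0.493357, +0.615837)
rvec = θ·k = (-0.139587, -0.112108, +0.139940)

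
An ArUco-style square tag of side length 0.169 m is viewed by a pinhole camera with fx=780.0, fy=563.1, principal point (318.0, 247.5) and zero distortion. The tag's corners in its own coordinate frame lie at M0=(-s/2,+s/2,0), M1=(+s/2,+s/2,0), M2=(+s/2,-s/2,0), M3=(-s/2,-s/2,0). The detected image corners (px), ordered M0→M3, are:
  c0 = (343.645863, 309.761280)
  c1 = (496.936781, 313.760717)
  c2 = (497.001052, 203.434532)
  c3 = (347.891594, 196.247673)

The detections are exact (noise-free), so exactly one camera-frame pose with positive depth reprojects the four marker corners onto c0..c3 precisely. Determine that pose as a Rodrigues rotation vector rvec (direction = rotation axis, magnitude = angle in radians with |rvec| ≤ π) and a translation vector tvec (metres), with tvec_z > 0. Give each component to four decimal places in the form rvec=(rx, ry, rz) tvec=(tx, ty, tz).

Intrinsics K: fx=780.0, fy=563.1, cx=318.0, cy=247.5
Marker side s = 0.169 m; corners in marker frame (Z=0):
  M0 = (-0.0845, +0.0845, 0)
  M1 = (+0.0845, +0.0845, 0)
  M2 = (+0.0845, -0.0845, 0)
  M3 = (-0.0845, -0.0845, 0)
Detected image corners:
  c0 = (343.645863, 309.761280) px
  c1 = (496.936781, 313.760717) px
  c2 = (497.001052, 203.434532) px
  c3 = (347.891594, 196.247673) px
Planar DLT: solve 8×8 A·h = b for H (H[2,2]=1):
  H  [+968.90824 -80.45920 +422.51146]
  H  [+78.39068 +620.89172 +255.08089]
  H  [+0.17657 -0.16112 +1.00000]
B = K⁻¹H; ‖b₁‖=1.185052, ‖b₂‖=1.185052; λ = 2/(‖b₁‖+‖b₂‖) = 0.843845, sign → tz>0 ⇒ λ=+0.843845
r₁ = λ·B[:,0] = (+0.98747,+0.05198,+0.14900); r₂ = λ·B[:,1] = (-0.03161,+0.99021,-0.13596)
r₃ = r₁×r₂ = (-0.15461,+0.12955,+0.97945); SVD([r₁ r₂ r₃]) → R = UVᵀ:
  R  [+0.98747 -0.03161 -0.15461]
  R  [+0.05198 +0.99021 +0.12955]
  R  [+0.14900 -0.13596 +0.97945]
t = (+0.11307, +0.01136, +0.84384) m
tr R = 2.957125; θ = arccos((tr R − 1)/2) = 0.207434 rad = 11.885°
axis k = ((R−Rᵀ)₃₂, (R−Rᵀ)₁₃, (R−Rᵀ)₂₁) / (2 sinθ) = (-0.644604, -0.737084, +0.202959)
rvec = θ·k = (-0.133713, -0.152896, +0.042101)

rvec=(-0.1337, -0.1529, 0.0421) tvec=(0.1131, 0.0114, 0.8438)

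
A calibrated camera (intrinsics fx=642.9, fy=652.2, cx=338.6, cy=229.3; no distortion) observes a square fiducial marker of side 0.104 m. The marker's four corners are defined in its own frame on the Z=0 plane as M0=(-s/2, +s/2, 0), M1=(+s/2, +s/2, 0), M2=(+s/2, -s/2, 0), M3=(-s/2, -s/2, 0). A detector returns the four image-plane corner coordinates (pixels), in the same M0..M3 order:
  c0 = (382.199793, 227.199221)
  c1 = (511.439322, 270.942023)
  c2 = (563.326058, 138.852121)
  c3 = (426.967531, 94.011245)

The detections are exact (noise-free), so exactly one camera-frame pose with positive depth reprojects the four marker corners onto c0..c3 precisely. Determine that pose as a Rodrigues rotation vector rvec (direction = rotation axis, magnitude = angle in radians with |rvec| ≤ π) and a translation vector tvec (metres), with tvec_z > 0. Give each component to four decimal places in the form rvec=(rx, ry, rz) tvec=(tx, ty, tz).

Intrinsics K: fx=642.9, fy=652.2, cx=338.6, cy=229.3
Marker side s = 0.104 m; corners in marker frame (Z=0):
  M0 = (-0.0520, +0.0520, 0)
  M1 = (+0.0520, +0.0520, 0)
  M2 = (+0.0520, -0.0520, 0)
  M3 = (-0.0520, -0.0520, 0)
Detected image corners:
  c0 = (382.199793, 227.199221) px
  c1 = (511.439322, 270.942023) px
  c2 = (563.326058, 138.852121) px
  c3 = (426.967531, 94.011245) px
Planar DLT: solve 8×8 A·h = b for H (H[2,2]=1):
  H  [+1237.19505 -235.90731 +470.08838]
  H  [+410.67337 +1364.11053 +184.33022]
  H  [-0.08250 +0.48543 +1.00000]
B = K⁻¹H; ‖b₁‖=2.076796, ‖b₂‖=2.076796; λ = 2/(‖b₁‖+‖b₂‖) = 0.481511, sign → tz>0 ⇒ λ=+0.481511
r₁ = λ·B[:,0] = (+0.94754,+0.31716,-0.03972); r₂ = λ·B[:,1] = (-0.29979,+0.92493,+0.23374)
r₃ = r₁×r₂ = (+0.11087,-0.20957,+0.97149); SVD([r₁ r₂ r₃]) → R = UVᵀ:
  R  [+0.94754 -0.29979 +0.11087]
  R  [+0.31716 +0.92493 -0.20957]
  R  [-0.03972 +0.23374 +0.97149]
t = (+0.09848, -0.03320, +0.48151) m
tr R = 2.843953; θ = arccos((tr R − 1)/2) = 0.397642 rad = 22.783°
axis k = ((R−Rᵀ)₃₂, (R−Rᵀ)₁₃, (R−Rᵀ)₂₁) / (2 sinθ) = (+0.572391, +0.194448, +0.796592)
rvec = θ·k = (+0.227607, +0.077321, +0.316759)

rvec=(0.2276, 0.0773, 0.3168) tvec=(0.0985, -0.0332, 0.4815)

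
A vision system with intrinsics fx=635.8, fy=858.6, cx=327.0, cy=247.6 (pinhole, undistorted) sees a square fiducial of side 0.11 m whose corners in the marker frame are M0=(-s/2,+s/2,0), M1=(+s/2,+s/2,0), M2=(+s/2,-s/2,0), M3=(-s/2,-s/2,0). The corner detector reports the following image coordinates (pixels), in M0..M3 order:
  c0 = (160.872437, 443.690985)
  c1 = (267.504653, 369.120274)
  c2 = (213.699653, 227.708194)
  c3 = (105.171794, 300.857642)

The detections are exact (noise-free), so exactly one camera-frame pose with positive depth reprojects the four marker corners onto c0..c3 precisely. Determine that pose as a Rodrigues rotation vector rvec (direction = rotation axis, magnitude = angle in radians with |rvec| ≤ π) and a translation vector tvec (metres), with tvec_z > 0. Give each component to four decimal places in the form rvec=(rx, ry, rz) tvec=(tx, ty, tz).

Intrinsics K: fx=635.8, fy=858.6, cx=327.0, cy=247.6
Marker side s = 0.11 m; corners in marker frame (Z=0):
  M0 = (-0.0550, +0.0550, 0)
  M1 = (+0.0550, +0.0550, 0)
  M2 = (+0.0550, -0.0550, 0)
  M3 = (-0.0550, -0.0550, 0)
Detected image corners:
  c0 = (160.872437, 443.690985) px
  c1 = (267.504653, 369.120274) px
  c2 = (213.699653, 227.708194) px
  c3 = (105.171794, 300.857642) px
Planar DLT: solve 8×8 A·h = b for H (H[2,2]=1):
  H  [+1003.68744 +514.51769 +187.35525]
  H  [-625.30003 +1322.18713 +335.41663]
  H  [+0.13773 +0.09009 +1.00000]
B = K⁻¹H; ‖b₁‖=1.697705, ‖b₂‖=1.697705; λ = 2/(‖b₁‖+‖b₂‖) = 0.589030, sign → tz>0 ⇒ λ=+0.589030
r₁ = λ·B[:,0] = (+0.88813,-0.45237,+0.08113); r₂ = λ·B[:,1] = (+0.44938,+0.89176,+0.05307)
r₃ = r₁×r₂ = (-0.09635,-0.01067,+0.99529); SVD([r₁ r₂ r₃]) → R = UVᵀ:
  R  [+0.88813 +0.44938 -0.09635]
  R  [-0.45237 +0.89176 -0.01067]
  R  [+0.08113 +0.05307 +0.99529]
t = (-0.12937, +0.06025, +0.58903) m
tr R = 2.775186; θ = arccos((tr R − 1)/2) = 0.478704 rad = 27.428°
axis k = ((R−Rᵀ)₃₂, (R−Rᵀ)₁₃, (R−Rᵀ)₂₁) / (2 sinθ) = (+0.069187, -0.192650, -0.978825)
rvec = θ·k = (+0.033120, -0.092222, -0.468567)

rvec=(0.0331, -0.0922, -0.4686) tvec=(-0.1294, 0.0602, 0.5890)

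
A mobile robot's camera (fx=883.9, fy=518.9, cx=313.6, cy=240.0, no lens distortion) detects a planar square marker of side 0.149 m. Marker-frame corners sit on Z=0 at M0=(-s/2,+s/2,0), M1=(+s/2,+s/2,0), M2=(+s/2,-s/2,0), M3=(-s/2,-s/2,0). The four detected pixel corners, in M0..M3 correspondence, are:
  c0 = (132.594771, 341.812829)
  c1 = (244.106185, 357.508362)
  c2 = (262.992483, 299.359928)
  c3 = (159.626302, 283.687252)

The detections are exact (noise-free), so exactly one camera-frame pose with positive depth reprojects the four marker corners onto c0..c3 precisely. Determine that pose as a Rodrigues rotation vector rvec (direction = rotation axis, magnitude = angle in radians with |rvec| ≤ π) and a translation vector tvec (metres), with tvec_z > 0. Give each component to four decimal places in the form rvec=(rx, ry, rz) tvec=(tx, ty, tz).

Intrinsics K: fx=883.9, fy=518.9, cx=313.6, cy=240.0
Marker side s = 0.149 m; corners in marker frame (Z=0):
  M0 = (-0.0745, +0.0745, 0)
  M1 = (+0.0745, +0.0745, 0)
  M2 = (+0.0745, -0.0745, 0)
  M3 = (-0.0745, -0.0745, 0)
Detected image corners:
  c0 = (132.594771, 341.812829) px
  c1 = (244.106185, 357.508362) px
  c2 = (262.992483, 299.359928) px
  c3 = (159.626302, 283.687252) px
Planar DLT: solve 8×8 A·h = b for H (H[2,2]=1):
  H  [+745.52125 -250.06752 +200.75124]
  H  [+146.06762 +235.78170 +319.62348]
  H  [+0.12729 -0.48161 +1.00000]
B = K⁻¹H; ‖b₁‖=0.838463, ‖b₂‖=0.838463; λ = 2/(‖b₁‖+‖b₂‖) = 1.192658, sign → tz>0 ⇒ λ=+1.192658
r₁ = λ·B[:,0] = (+0.95208,+0.26551,+0.15181); r₂ = λ·B[:,1] = (-0.13363,+0.80760,-0.57440)
r₃ = r₁×r₂ = (-0.27511,+0.52658,+0.80438); SVD([r₁ r₂ r₃]) → R = UVᵀ:
  R  [+0.95208 -0.13363 -0.27511]
  R  [+0.26551 +0.80760 +0.52658]
  R  [+0.15181 -0.57440 +0.80438]
t = (-0.15227, +0.18301, +1.19266) m
tr R = 2.564054; θ = arccos((tr R − 1)/2) = 0.672885 rad = 38.553°
axis k = ((R−Rᵀ)₃₂, (R−Rᵀ)₁₃, (R−Rᵀ)₂₁) / (2 sinθ) = (-0.883265, -0.342502, +0.320211)
rvec = θ·k = (-0.594336, -0.230464, +0.215465)

rvec=(-0.5943, -0.2305, 0.2155) tvec=(-0.1523, 0.1830, 1.1927)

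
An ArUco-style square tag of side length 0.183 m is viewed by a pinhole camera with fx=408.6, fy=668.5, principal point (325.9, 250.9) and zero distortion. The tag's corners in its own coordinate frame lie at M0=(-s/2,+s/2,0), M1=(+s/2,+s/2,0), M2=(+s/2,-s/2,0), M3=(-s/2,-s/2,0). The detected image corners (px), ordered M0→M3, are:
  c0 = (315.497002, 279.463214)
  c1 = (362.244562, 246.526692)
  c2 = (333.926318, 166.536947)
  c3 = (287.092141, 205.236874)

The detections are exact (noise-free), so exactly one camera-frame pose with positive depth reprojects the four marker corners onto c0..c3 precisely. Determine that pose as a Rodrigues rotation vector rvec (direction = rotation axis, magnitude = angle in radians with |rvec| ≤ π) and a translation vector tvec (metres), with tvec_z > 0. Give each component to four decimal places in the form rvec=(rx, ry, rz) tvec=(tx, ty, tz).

rvec=(0.3789, 0.3601, -0.4745) tvec=(-0.0053, -0.0500, 1.3242)

Intrinsics K: fx=408.6, fy=668.5, cx=325.9, cy=250.9
Marker side s = 0.183 m; corners in marker frame (Z=0):
  M0 = (-0.0915, +0.0915, 0)
  M1 = (+0.0915, +0.0915, 0)
  M2 = (+0.0915, -0.0915, 0)
  M3 = (-0.0915, -0.0915, 0)
Detected image corners:
  c0 = (315.497002, 279.463214) px
  c1 = (362.244562, 246.526692) px
  c2 = (333.926318, 166.536947) px
  c3 = (287.092141, 205.236874) px
Planar DLT: solve 8×8 A·h = b for H (H[2,2]=1):
  H  [+153.39360 +220.27380 +324.27651]
  H  [-266.14582 +466.03012 +225.66650]
  H  [-0.31504 +0.20107 +1.00000]
B = K⁻¹H; ‖b₁‖=0.755197, ‖b₂‖=0.755197; λ = 2/(‖b₁‖+‖b₂‖) = 1.324158, sign → tz>0 ⇒ λ=+1.324158
r₁ = λ·B[:,0] = (+0.82983,-0.37061,-0.41716); r₂ = λ·B[:,1] = (+0.50148,+0.82318,+0.26625)
r₃ = r₁×r₂ = (+0.24472,-0.43014,+0.86896); SVD([r₁ r₂ r₃]) → R = UVᵀ:
  R  [+0.82983 +0.50148 +0.24472]
  R  [-0.37061 +0.82318 -0.43014]
  R  [-0.41716 +0.26625 +0.86896]
t = (-0.00526, -0.04998, +1.32416) m
tr R = 2.521971; θ = arccos((tr R − 1)/2) = 0.705965 rad = 40.449°
axis k = ((R−Rᵀ)₃₂, (R−Rᵀ)₁₃, (R−Rᵀ)₂₁) / (2 sinθ) = (+0.536704, +0.510108, -0.672116)
rvec = θ·k = (+0.378894, +0.360118, -0.474490)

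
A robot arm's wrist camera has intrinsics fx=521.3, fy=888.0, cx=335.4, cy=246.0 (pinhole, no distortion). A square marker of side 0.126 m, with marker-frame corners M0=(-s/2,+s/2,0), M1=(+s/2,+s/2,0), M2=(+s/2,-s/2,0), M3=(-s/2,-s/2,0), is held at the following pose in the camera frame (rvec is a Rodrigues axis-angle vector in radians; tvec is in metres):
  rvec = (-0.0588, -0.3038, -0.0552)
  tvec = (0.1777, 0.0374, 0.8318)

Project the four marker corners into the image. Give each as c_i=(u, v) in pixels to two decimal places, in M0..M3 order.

c0=(413.72, 359.02) c1=(484.05, 347.97) c2=(478.11, 216.61) c3=(408.04, 221.48)

Intrinsics K: fx=521.3, fy=888.0, cx=335.4, cy=246.0
Marker side s = 0.126 m; corners in marker frame (Z=0):
  M0 = (-0.0630, +0.0630, 0)
  M1 = (+0.0630, +0.0630, 0)
  M2 = (+0.0630, -0.0630, 0)
  M3 = (-0.0630, -0.0630, 0)
rvec = (-0.0588, -0.3038, -0.0552), |rvec| = θ = 0.31432 rad = 18.009°
Rodrigues: sinθ=0.30917, 1−cosθ=0.04899; R = I + sinθ·[k]× + (1−cosθ)·[k]×²:
    [+0.95272 +0.06315 -0.29721]
    [-0.04544 +0.99677 +0.06615]
    [+0.30043 -0.04952 +0.95252]
t = (0.1777, 0.0374, 0.8318) m
M0: Pc = R·M0+t = (+0.12166, +0.10306, +0.80975); u = 521.3·(+0.12166)/0.80975 + 335.4 = 413.7201, v = 888.0·(+0.10306)/0.80975 + 246.0 = 359.0180
M1: Pc = R·M1+t = (+0.24170, +0.09733, +0.84761); u = 521.3·(+0.24170)/0.84761 + 335.4 = 484.0517, v = 888.0·(+0.09733)/0.84761 + 246.0 = 347.9727
M2: Pc = R·M2+t = (+0.23374, -0.02826, +0.85385); u = 521.3·(+0.23374)/0.85385 + 335.4 = 478.1071, v = 888.0·(-0.02826)/0.85385 + 246.0 = 216.6103
M3: Pc = R·M3+t = (+0.11370, -0.02253, +0.81599); u = 521.3·(+0.11370)/0.81599 + 335.4 = 408.0376, v = 888.0·(-0.02253)/0.81599 + 246.0 = 221.4772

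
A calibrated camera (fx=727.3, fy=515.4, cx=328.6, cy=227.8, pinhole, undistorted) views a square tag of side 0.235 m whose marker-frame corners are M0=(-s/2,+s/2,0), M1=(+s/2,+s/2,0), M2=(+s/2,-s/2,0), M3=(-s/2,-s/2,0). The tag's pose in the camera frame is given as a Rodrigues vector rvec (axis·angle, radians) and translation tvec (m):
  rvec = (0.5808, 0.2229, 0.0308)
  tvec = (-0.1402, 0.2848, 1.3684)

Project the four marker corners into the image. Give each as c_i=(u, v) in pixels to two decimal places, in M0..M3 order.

c0=(203.32, 359.57) c1=(317.45, 371.83) c2=(311.82, 307.20) c3=(186.83, 296.04)

Intrinsics K: fx=727.3, fy=515.4, cx=328.6, cy=227.8
Marker side s = 0.235 m; corners in marker frame (Z=0):
  M0 = (-0.1175, +0.1175, 0)
  M1 = (+0.1175, +0.1175, 0)
  M2 = (+0.1175, -0.1175, 0)
  M3 = (-0.1175, -0.1175, 0)
rvec = (0.5808, 0.2229, 0.0308), |rvec| = θ = 0.62287 rad = 35.688°
Rodrigues: sinθ=0.58337, 1−cosθ=0.18779; R = I + sinθ·[k]× + (1−cosθ)·[k]×²:
    [+0.97549 +0.03382 +0.21742]
    [+0.09151 +0.83626 -0.54064]
    [-0.20011 +0.54729 +0.81267]
t = (-0.1402, 0.2848, 1.3684) m
M0: Pc = R·M0+t = (-0.25085, +0.37231, +1.45622); u = 727.3·(-0.25085)/1.45622 + 328.6 = 203.3161, v = 515.4·(+0.37231)/1.45622 + 227.8 = 359.5711
M1: Pc = R·M1+t = (-0.02161, +0.39381, +1.40919); u = 727.3·(-0.02161)/1.40919 + 328.6 = 317.4488, v = 515.4·(+0.39381)/1.40919 + 227.8 = 371.8335
M2: Pc = R·M2+t = (-0.02955, +0.19729, +1.28058); u = 727.3·(-0.02955)/1.28058 + 328.6 = 311.8153, v = 515.4·(+0.19729)/1.28058 + 227.8 = 307.2048
M3: Pc = R·M3+t = (-0.25879, +0.17579, +1.32761); u = 727.3·(-0.25879)/1.32761 + 328.6 = 186.8254, v = 515.4·(+0.17579)/1.32761 + 227.8 = 296.0436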